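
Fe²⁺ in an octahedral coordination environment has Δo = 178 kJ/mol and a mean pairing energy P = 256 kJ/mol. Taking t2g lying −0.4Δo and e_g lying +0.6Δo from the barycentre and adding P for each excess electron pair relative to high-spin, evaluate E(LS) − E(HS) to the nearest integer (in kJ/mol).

156

Fe sits in group 8; removing 2 electrons leaves Fe²⁺ with 8 − 2 = 6 d electrons.
High-spin d⁶ fills as t2g^4 e_g^2 with CFSE 4(−0.4) + 2(+0.6) = -0.4Δo = -71 kJ/mol.
Low-spin: t2g^6 e_g^0, orbital CFSE = -2.4Δo = -427 kJ/mol; plus 2 excess pairs × P = +512 kJ/mol; total 85 kJ/mol.
The difference is 85 − (-71) = 156 kJ/mol, so high-spin lies lower.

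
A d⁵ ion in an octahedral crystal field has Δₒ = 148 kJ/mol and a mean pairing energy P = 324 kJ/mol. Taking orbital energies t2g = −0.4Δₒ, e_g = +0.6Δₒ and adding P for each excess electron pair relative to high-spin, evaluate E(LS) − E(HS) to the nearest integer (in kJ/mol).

High-spin d⁵ fills as t2g^3 e_g^2 with CFSE 3(−0.4) + 2(+0.6) = 0.0Δₒ = 0 kJ/mol.
Low-spin t2g^5 e_g^0 gives -2.0Δₒ = -296 kJ/mol, but forming 2 extra pairs costs 2P = 648 kJ/mol, so E(LS) = -296 + 648 = 352 kJ/mol.
The difference is 352 − (0) = 352 kJ/mol, so high-spin lies lower.

352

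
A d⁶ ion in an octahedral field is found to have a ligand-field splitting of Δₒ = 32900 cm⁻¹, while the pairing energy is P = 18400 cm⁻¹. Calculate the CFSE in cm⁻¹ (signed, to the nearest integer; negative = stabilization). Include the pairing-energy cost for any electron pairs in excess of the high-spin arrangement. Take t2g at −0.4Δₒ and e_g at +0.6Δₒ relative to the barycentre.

Here Δₒ > P (32900 > 18400), so the low-spin state is favoured.
Filling d⁶ accordingly: t2g^6 e_g^0.
Orbital CFSE = -2.4Δₒ = -2.4 × 32900 = -78960 cm⁻¹.
Excess pairs vs high-spin: 3 − 1 = 2; pairing cost = +36800 cm⁻¹.
Net CFSE = -78960 + 36800 = -42160 cm⁻¹.

-42160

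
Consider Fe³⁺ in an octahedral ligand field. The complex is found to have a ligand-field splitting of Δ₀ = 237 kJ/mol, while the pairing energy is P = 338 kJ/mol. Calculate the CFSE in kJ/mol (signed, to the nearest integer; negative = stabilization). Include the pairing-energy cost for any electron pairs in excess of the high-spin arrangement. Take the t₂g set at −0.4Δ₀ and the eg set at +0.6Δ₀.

Group 8 minus oxidation state +3 gives a d⁵ configuration for Fe³⁺.
Δ₀ < P, so pairing is avoided: the ground state is high-spin.
That gives t₂g³ eg².
Orbital CFSE = 0.0Δ₀ = 0.0 × 237 = 0 kJ/mol.
High-spin has no excess pairs, so no pairing correction applies.

0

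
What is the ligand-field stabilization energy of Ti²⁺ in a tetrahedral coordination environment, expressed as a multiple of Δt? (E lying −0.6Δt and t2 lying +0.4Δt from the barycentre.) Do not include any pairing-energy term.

Ti²⁺: group 4, so d-count = 4 − 2 = 2.
Tetrahedral fields are weak (Δₜ ≈ 4/9 Δₒ), so electrons fill high-spin.
Configuration: e^2 t2^0.
CFSE = 2(-0.6Δt) + 0(0.4Δt) = -1.2Δt + 0.0Δt = -1.2Δt.

-1.2 Δt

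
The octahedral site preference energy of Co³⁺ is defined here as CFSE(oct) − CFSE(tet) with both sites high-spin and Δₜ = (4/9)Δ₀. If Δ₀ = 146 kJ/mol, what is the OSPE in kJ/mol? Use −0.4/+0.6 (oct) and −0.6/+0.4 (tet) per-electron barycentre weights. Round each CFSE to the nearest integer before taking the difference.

Co sits in group 9; removing 3 electrons leaves Co³⁺ with 9 − 3 = 6 d electrons.
Octahedral (high-spin): t₂g⁴ eg², CFSE = 4(−0.4) + 2(+0.6) = -0.4Δ₀ = -0.4 × 146 = -58 kJ/mol.
Tetrahedral: e³ t₂³, CFSE = 3(−0.6) + 3(+0.4) = -0.6Δₜ = -0.6 × (4/9) × 146 = -39 kJ/mol.
Subtracting, OSPE = -58 − (-39) = -19 kJ/mol.

-19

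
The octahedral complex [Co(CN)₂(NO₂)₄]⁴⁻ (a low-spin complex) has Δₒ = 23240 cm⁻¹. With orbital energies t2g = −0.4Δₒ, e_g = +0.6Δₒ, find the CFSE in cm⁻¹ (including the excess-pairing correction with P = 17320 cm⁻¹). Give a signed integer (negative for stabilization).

-24512

Ligand charges: 2×(-1) from CN⁻ and 4×(-1) from NO₂⁻ sum to -6; with overall charge -4, Co is +2.
Group 9 minus oxidation state +2 gives a d⁷ configuration for Co²⁺.
Electron filling gives t2g^6 e_g^1.
Orbital CFSE = 6(-0.4) + 1(0.6) = -1.8Δₒ = -1.8 × 23240 = -41832 cm⁻¹.
High-spin d⁷ would be t2g^5 e_g^2 with 2 pairs; low-spin has 3, so 1 excess pair costs +1P = +17320 cm⁻¹.
Net CFSE = -41832 + 17320 = -24512 cm⁻¹.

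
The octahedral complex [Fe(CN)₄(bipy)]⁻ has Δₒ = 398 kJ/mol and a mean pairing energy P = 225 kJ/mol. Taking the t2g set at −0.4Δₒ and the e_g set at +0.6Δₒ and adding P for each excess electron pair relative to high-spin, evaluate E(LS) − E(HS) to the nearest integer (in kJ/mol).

-346

Ligand charges: 4×(-1) from CN⁻ and 1×(+0) from bipy sum to -4; with overall charge -1, Fe is +3.
Fe sits in group 8; removing 3 electrons leaves Fe³⁺ with 8 − 3 = 5 d electrons.
High-spin: t2g^3 e_g^2, CFSE = 0.0Δₒ = 0 kJ/mol.
For low-spin the configuration is t2g^5 e_g^0: orbital energy -2.0 × 398 = -796 kJ/mol, and 2 additional pairs relative to high-spin add 450 kJ/mol, giving -346 kJ/mol.
E(LS) − E(HS) = -346 − (0) = -346 kJ/mol.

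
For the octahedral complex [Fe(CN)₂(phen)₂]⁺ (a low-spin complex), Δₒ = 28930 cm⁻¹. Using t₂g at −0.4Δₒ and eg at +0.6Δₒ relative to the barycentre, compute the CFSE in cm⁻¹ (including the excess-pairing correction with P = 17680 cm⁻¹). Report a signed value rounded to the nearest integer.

-22500

Ligand charges: 2×(-1) from CN⁻ and 2×(+0) from phen sum to -2; with overall charge +1, Fe is +3.
Group 8 minus oxidation state +3 gives a d⁵ configuration for Fe³⁺.
Electron filling gives t₂g⁵ eg⁰.
CFSE(orbital) = 5×(-0.4Δₒ) + 0×(0.6Δₒ) = -2.0Δₒ; with Δₒ = 28930 cm⁻¹ that is -57860 cm⁻¹.
Relative to high-spin t₂g³ eg² (0 paired), the low-spin configuration has 2 additional pairs, contributing +2 × 17680 = +35360 cm⁻¹.
Overall CFSE = -57860 + 35360 = -22500 cm⁻¹.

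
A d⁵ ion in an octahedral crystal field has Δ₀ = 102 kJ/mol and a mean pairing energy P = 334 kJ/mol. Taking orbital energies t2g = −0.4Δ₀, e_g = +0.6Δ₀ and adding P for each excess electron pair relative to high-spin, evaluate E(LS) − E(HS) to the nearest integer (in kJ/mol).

In the high-spin limit (t2g^3 e_g^2) the orbital term is 0.0Δ₀ = 0 kJ/mol, with no excess pairing.
Low-spin: t2g^5 e_g^0, orbital CFSE = -2.0Δ₀ = -204 kJ/mol; plus 2 excess pairs × P = +668 kJ/mol; total 464 kJ/mol.
The difference is 464 − (0) = 464 kJ/mol, so high-spin lies lower.

464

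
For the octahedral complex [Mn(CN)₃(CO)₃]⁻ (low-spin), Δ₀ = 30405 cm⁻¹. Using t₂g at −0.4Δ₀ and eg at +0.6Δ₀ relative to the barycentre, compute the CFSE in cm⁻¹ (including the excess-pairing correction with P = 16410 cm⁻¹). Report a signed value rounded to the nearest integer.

Ligand charges: 3×(-1) from CN⁻ and 3×(+0) from CO sum to -3; with overall charge -1, Mn is +2.
Group 7 minus oxidation state +2 gives a d⁵ configuration for Mn²⁺.
The d⁵ electrons fill as t₂g⁵ eg⁰.
The orbital stabilization is -2.0Δ₀ = -2.0 × 30405 = -60810 cm⁻¹.
Pairing penalty: 2 pairs vs 0 in the high-spin reference → 2 extra × P = 32820 cm⁻¹.
Overall CFSE = -60810 + 32820 = -27990 cm⁻¹.

-27990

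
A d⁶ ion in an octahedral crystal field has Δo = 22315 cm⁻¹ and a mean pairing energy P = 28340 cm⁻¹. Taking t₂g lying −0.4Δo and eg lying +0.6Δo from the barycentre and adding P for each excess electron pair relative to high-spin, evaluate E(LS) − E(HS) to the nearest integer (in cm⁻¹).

High-spin d⁶ fills as t₂g⁴ eg² with CFSE 4(−0.4) + 2(+0.6) = -0.4Δo = -8926 cm⁻¹.
Low-spin t₂g⁶ eg⁰ gives -2.4Δo = -53556 cm⁻¹, but forming 2 extra pairs costs 2P = 56680 cm⁻¹, so E(LS) = -53556 + 56680 = 3124 cm⁻¹.
E(LS) − E(HS) = 3124 − (-8926) = 12050 cm⁻¹.

12050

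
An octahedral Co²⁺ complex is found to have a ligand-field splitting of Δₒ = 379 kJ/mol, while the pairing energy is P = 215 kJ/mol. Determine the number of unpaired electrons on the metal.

1

Co sits in group 9; removing 2 electrons leaves Co²⁺ with 9 − 2 = 7 d electrons.
Δₒ > P, so pairing is preferred: the ground state is low-spin.
Filling d⁷ accordingly: t2g^6 e_g^1.
Unpaired electrons: 1.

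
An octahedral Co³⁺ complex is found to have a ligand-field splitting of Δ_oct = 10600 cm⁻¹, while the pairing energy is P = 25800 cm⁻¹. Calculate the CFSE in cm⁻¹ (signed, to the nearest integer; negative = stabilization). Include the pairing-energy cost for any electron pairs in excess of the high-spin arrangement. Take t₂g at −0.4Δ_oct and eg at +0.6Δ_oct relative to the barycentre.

Group 9 minus oxidation state +3 gives a d⁶ configuration for Co³⁺.
Here Δ_oct < P (10600 < 25800), so the high-spin state is favoured.
Configuration: t₂g⁴ eg².
Orbital CFSE = -0.4Δ_oct = -0.4 × 10600 = -4240 cm⁻¹.
High-spin has no excess pairs, so no pairing correction applies.

-4240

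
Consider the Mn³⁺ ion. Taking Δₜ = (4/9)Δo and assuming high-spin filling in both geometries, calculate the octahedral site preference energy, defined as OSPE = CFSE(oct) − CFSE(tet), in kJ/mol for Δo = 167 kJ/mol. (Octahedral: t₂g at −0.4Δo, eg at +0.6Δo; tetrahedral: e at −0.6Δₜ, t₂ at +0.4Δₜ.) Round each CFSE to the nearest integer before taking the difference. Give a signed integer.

-70

Mn sits in group 7; removing 3 electrons leaves Mn³⁺ with 7 − 3 = 4 d electrons.
In an octahedral site d⁴ (HS) is t₂g³ eg¹, giving CFSE(oct) = -0.6Δo = -100 kJ/mol.
In a tetrahedral site the filling is e² t₂²: CFSE(tet) = -0.4Δₜ = -0.4 × (4/9)(167) = -30 kJ/mol.
OSPE = -100 − (-30) = -70 kJ/mol.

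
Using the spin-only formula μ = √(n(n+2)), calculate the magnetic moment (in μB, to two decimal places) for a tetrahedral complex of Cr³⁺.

Cr sits in group 6; removing 3 electrons leaves Cr³⁺ with 6 − 3 = 3 d electrons.
Tetrahedral fields are weak (Δₜ ≈ 4/9 Δₒ), so electrons fill high-spin.
Configuration: e² t₂¹ → 3 unpaired electrons.
μ(spin-only) = √[3(3+2)] = √15 ≈ 3.87 μB.

3.87 μB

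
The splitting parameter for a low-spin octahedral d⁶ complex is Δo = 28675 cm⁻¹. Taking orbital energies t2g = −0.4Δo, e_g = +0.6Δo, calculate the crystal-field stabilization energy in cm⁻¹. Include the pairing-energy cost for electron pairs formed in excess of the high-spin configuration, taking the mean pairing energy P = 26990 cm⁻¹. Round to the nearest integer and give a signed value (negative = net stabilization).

Electron filling gives t2g^6 e_g^0.
Orbital CFSE = 6(-0.4) + 0(0.6) = -2.4Δo = -2.4 × 28675 = -68820 cm⁻¹.
Relative to high-spin t2g^4 e_g^2 (1 paired), the low-spin configuration has 2 additional pairs, contributing +2 × 26990 = +53980 cm⁻¹.
Net CFSE = -68820 + 53980 = -14840 cm⁻¹.

-14840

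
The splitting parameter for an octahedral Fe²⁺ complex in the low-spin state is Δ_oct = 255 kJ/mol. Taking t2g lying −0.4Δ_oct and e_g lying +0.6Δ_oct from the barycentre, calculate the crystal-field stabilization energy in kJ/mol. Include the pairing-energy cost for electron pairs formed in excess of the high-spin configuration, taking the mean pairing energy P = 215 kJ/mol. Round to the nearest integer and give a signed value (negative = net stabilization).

-182

Fe sits in group 8; removing 2 electrons leaves Fe²⁺ with 8 − 2 = 6 d electrons.
Configuration: t2g^6 e_g^0.
CFSE(orbital) = 6×(-0.4Δ_oct) + 0×(0.6Δ_oct) = -2.4Δ_oct; with Δ_oct = 255 kJ/mol that is -612 kJ/mol.
Pairing penalty: 3 pairs vs 1 in the high-spin reference → 2 extra × P = 430 kJ/mol.
Net CFSE = -612 + 430 = -182 kJ/mol.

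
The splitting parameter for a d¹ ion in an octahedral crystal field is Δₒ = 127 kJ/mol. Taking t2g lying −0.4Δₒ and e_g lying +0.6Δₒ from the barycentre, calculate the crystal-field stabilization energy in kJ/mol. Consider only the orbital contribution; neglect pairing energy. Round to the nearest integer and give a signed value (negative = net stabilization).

Configuration: t2g^1 e_g^0.
Orbital CFSE = 1(-0.4) + 0(0.6) = -0.4Δₒ = -0.4 × 127 = -51 kJ/mol.

-51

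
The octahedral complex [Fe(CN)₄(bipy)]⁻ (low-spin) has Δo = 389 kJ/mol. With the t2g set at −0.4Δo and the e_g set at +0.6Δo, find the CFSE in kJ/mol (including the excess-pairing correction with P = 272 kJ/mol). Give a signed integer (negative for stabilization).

-234

Ligand charges: 4×(-1) from CN⁻ and 1×(+0) from bipy sum to -4; with overall charge -1, Fe is +3.
Fe sits in group 8; removing 3 electrons leaves Fe³⁺ with 8 − 3 = 5 d electrons.
Electron filling gives t2g^5 e_g^0.
CFSE(orbital) = 5×(-0.4Δo) + 0×(0.6Δo) = -2.0Δo; with Δo = 389 kJ/mol that is -778 kJ/mol.
Pairing penalty: 2 pairs vs 0 in the high-spin reference → 2 extra × P = 544 kJ/mol.
Overall CFSE = -778 + 544 = -234 kJ/mol.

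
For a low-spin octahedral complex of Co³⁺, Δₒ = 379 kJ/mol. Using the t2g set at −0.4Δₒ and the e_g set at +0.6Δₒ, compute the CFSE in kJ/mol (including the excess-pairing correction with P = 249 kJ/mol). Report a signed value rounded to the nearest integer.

Group 9 minus oxidation state +3 gives a d⁶ configuration for Co³⁺.
Configuration: t2g^6 e_g^0.
Orbital CFSE = 6(-0.4) + 0(0.6) = -2.4Δₒ = -2.4 × 379 = -910 kJ/mol.
High-spin d⁶ would be t2g^4 e_g^2 with 1 pair; low-spin has 3, so 2 excess pairs cost +2P = +498 kJ/mol.
Net CFSE = -910 + 498 = -412 kJ/mol.

-412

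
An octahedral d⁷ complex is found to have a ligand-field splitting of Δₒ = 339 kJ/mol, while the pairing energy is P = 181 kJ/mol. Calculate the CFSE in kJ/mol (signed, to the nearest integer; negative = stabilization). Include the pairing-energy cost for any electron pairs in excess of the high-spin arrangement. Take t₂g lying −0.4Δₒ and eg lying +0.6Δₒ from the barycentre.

With Δₒ > P the complex is low-spin.
That gives t₂g⁶ eg¹.
Orbital CFSE = -1.8Δₒ = -1.8 × 339 = -610 kJ/mol.
Excess pairs vs high-spin: 3 − 2 = 1; pairing cost = +181 kJ/mol.
Net CFSE = -610 + 181 = -429 kJ/mol.

-429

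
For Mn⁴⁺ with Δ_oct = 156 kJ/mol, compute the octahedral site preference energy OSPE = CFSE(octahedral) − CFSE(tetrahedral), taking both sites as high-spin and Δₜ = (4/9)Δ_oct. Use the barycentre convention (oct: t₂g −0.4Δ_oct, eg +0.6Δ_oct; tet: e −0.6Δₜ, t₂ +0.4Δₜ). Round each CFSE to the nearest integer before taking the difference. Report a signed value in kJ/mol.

-132

Group 7 minus oxidation state +4 gives a d³ configuration for Mn⁴⁺.
In an octahedral site d³ (HS) is t₂g³ eg⁰, giving CFSE(oct) = -1.2Δ_oct = -187 kJ/mol.
Tetrahedral e² t₂¹ gives -0.8Δₜ = -0.8 × (4/9) × 156 = -55 kJ/mol.
OSPE = -187 − (-55) = -132 kJ/mol.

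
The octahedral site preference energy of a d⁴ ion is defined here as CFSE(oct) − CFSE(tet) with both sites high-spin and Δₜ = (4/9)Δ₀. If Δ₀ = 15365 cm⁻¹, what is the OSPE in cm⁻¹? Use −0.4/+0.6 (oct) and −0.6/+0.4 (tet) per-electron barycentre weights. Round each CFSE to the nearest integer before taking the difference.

In an octahedral site d⁴ (HS) is t2g^3 e_g^1, giving CFSE(oct) = -0.6Δ₀ = -9219 cm⁻¹.
Tetrahedral e^2 t2^2 gives -0.4Δₜ = -0.4 × (4/9) × 15365 = -2732 cm⁻¹.
OSPE = -9219 − (-2732) = -6487 cm⁻¹.

-6487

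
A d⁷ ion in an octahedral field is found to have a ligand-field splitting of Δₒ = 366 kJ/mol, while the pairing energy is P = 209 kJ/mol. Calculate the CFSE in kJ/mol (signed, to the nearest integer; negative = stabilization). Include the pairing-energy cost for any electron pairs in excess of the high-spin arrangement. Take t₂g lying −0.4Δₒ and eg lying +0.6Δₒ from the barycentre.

Since Δₒ = 366 kJ/mol > P = 209 kJ/mol, the complex adopts the low-spin configuration.
Configuration: t₂g⁶ eg¹.
Orbital CFSE = -1.8Δₒ = -1.8 × 366 = -659 kJ/mol.
Excess pairs vs high-spin: 3 − 2 = 1; pairing cost = +209 kJ/mol.
Net CFSE = -659 + 209 = -450 kJ/mol.

-450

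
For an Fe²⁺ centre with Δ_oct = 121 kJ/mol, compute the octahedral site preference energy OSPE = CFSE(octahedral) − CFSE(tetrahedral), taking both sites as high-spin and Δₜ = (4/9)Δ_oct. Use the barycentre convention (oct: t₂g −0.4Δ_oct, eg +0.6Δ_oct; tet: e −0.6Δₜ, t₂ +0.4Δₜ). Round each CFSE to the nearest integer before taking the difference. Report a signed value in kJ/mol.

-16

Fe sits in group 8; removing 2 electrons leaves Fe²⁺ with 8 − 2 = 6 d electrons.
Octahedral high-spin t2g^4 e_g^2: CFSE = -0.4 × 121 = -48 kJ/mol.
In a tetrahedral site the filling is e^3 t2^3: CFSE(tet) = -0.6Δₜ = -0.6 × (4/9)(121) = -32 kJ/mol.
OSPE = CFSE(oct) − CFSE(tet) = -48 − (-32) = -16 kJ/mol.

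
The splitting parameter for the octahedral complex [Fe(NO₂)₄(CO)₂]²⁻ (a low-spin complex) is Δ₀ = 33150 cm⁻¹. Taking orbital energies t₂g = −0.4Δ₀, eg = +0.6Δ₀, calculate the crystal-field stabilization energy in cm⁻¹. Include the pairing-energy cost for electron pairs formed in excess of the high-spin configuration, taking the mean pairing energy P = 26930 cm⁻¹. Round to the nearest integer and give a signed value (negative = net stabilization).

Ligand charges: 4×(-1) from NO₂⁻ and 2×(+0) from CO sum to -4; with overall charge -2, Fe is +2.
Fe is in group 8, so Fe²⁺ is d⁶ (8 − 2 = 6).
The d⁶ electrons fill as t₂g⁶ eg⁰.
Orbital CFSE = 6(-0.4) + 0(0.6) = -2.4Δ₀ = -2.4 × 33150 = -79560 cm⁻¹.
High-spin d⁶ would be t₂g⁴ eg² with 1 pair; low-spin has 3, so 2 excess pairs cost +2P = +53860 cm⁻¹.
Overall CFSE = -79560 + 53860 = -25700 cm⁻¹.

-25700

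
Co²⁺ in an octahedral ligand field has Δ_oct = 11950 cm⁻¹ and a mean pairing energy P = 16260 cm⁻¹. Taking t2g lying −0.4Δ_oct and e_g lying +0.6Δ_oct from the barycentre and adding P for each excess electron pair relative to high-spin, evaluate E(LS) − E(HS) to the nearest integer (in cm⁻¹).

Co²⁺: group 9, so d-count = 9 − 2 = 7.
High-spin d⁷ fills as t2g^5 e_g^2 with CFSE 5(−0.4) + 2(+0.6) = -0.8Δ_oct = -9560 cm⁻¹.
For low-spin the configuration is t2g^6 e_g^1: orbital energy -1.8 × 11950 = -21510 cm⁻¹, and 1 additional pair relative to high-spin adds 16260 cm⁻¹, giving -5250 cm⁻¹.
The difference is -5250 − (-9560) = 4310 cm⁻¹, so high-spin lies lower.

4310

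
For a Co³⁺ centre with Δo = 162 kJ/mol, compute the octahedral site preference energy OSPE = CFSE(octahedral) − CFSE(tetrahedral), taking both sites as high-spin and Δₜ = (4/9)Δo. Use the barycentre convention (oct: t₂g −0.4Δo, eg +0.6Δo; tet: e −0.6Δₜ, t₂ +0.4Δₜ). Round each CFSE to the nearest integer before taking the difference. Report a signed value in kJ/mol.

-22

Group 9 minus oxidation state +3 gives a d⁶ configuration for Co³⁺.
Octahedral (high-spin): t2g^4 e_g^2, CFSE = 4(−0.4) + 2(+0.6) = -0.4Δo = -0.4 × 162 = -65 kJ/mol.
Tetrahedral: e^3 t2^3, CFSE = 3(−0.6) + 3(+0.4) = -0.6Δₜ = -0.6 × (4/9) × 162 = -43 kJ/mol.
Subtracting, OSPE = -65 − (-43) = -22 kJ/mol.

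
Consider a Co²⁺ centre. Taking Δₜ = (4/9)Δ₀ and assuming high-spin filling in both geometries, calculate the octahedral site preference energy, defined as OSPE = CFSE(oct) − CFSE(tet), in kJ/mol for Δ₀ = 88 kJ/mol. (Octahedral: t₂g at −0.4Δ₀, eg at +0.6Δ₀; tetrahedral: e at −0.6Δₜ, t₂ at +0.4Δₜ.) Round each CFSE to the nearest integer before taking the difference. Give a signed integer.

-23

Group 9 minus oxidation state +2 gives a d⁷ configuration for Co²⁺.
In an octahedral site d⁷ (HS) is t₂g⁵ eg², giving CFSE(oct) = -0.8Δ₀ = -70 kJ/mol.
Tetrahedral e⁴ t₂³ gives -1.2Δₜ = -1.2 × (4/9) × 88 = -47 kJ/mol.
OSPE = CFSE(oct) − CFSE(tet) = -70 − (-47) = -23 kJ/mol.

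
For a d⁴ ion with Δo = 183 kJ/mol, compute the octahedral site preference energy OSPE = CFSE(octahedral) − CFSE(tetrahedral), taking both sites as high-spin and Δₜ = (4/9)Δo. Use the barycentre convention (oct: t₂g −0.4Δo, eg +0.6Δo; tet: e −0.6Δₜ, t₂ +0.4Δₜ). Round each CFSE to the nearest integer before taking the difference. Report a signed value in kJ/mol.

-77

In an octahedral site d⁴ (HS) is t₂g³ eg¹, giving CFSE(oct) = -0.6Δo = -110 kJ/mol.
In a tetrahedral site the filling is e² t₂²: CFSE(tet) = -0.4Δₜ = -0.4 × (4/9)(183) = -33 kJ/mol.
Subtracting, OSPE = -110 − (-33) = -77 kJ/mol.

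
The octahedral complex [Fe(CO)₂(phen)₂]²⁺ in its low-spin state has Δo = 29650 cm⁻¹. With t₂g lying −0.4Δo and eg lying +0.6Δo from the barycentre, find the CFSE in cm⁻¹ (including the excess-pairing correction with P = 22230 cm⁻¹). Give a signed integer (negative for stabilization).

-26700

Ligand charges: 2×(+0) from CO and 2×(+0) from phen sum to +0; with overall charge +2, Fe is +2.
Fe is in group 8, so Fe²⁺ is d⁶ (8 − 2 = 6).
Configuration: t₂g⁶ eg⁰.
Orbital CFSE = 6(-0.4) + 0(0.6) = -2.4Δo = -2.4 × 29650 = -71160 cm⁻¹.
Pairing penalty: 3 pairs vs 1 in the high-spin reference → 2 extra × P = 44460 cm⁻¹.
Combining: -71160 + 44460 = -26700 cm⁻¹.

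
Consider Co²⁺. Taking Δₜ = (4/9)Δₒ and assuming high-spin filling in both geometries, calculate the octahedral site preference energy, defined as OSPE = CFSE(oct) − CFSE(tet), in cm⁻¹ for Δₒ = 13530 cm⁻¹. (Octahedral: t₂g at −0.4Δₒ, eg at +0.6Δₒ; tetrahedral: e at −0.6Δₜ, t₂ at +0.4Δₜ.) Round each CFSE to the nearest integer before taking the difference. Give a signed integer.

-3608

Co²⁺: group 9, so d-count = 9 − 2 = 7.
Octahedral (high-spin): t2g^5 e_g^2, CFSE = 5(−0.4) + 2(+0.6) = -0.8Δₒ = -0.8 × 13530 = -10824 cm⁻¹.
Tetrahedral e^4 t2^3 gives -1.2Δₜ = -1.2 × (4/9) × 13530 = -7216 cm⁻¹.
OSPE = -10824 − (-7216) = -3608 cm⁻¹.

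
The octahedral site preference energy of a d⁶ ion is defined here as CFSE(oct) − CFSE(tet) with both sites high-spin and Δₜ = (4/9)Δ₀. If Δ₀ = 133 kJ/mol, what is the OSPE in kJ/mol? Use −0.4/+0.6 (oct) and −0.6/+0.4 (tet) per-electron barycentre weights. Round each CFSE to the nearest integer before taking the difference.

Octahedral (high-spin): t2g^4 e_g^2, CFSE = 4(−0.4) + 2(+0.6) = -0.4Δ₀ = -0.4 × 133 = -53 kJ/mol.
In a tetrahedral site the filling is e^3 t2^3: CFSE(tet) = -0.6Δₜ = -0.6 × (4/9)(133) = -35 kJ/mol.
OSPE = CFSE(oct) − CFSE(tet) = -53 − (-35) = -18 kJ/mol.

-18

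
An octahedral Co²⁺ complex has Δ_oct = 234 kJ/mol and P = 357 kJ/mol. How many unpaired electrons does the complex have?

Co sits in group 9; removing 2 electrons leaves Co²⁺ with 9 − 2 = 7 d electrons.
With Δ_oct < P the complex is high-spin.
That gives t₂g⁵ eg².
Unpaired electrons: 3.

3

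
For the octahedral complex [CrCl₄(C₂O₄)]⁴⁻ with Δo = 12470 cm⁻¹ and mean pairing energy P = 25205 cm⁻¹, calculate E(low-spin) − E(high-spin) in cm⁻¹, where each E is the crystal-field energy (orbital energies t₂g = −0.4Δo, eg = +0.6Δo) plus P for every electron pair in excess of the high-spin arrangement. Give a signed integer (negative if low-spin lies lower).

Ligand charges: 4×(-1) from Cl⁻ and 1×(-2) from C₂O₄²⁻ sum to -6; with overall charge -4, Cr is +2.
Cr is in group 6, so Cr²⁺ is d⁴ (6 − 2 = 4).
High-spin d⁴ fills as t₂g³ eg¹ with CFSE 3(−0.4) + 1(+0.6) = -0.6Δo = -7482 cm⁻¹.
Low-spin t₂g⁴ eg⁰ gives -1.6Δo = -19952 cm⁻¹, but forming 1 extra pair costs 1P = 25205 cm⁻¹, so E(LS) = -19952 + 25205 = 5253 cm⁻¹.
E(LS) − E(HS) = 5253 − (-7482) = 12735 cm⁻¹.

12735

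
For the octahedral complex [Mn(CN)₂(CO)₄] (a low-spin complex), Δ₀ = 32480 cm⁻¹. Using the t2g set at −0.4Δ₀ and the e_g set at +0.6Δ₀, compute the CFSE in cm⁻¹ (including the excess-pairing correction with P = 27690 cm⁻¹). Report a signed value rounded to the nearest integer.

Ligand charges: 2×(-1) from CN⁻ and 4×(+0) from CO sum to -2; with overall charge +0, Mn is +2.
Mn sits in group 7; removing 2 electrons leaves Mn²⁺ with 7 − 2 = 5 d electrons.
The d⁵ electrons fill as t2g^5 e_g^0.
CFSE(orbital) = 5×(-0.4Δ₀) + 0×(0.6Δ₀) = -2.0Δ₀; with Δ₀ = 32480 cm⁻¹ that is -64960 cm⁻¹.
Pairing penalty: 2 pairs vs 0 in the high-spin reference → 2 extra × P = 55380 cm⁻¹.
Combining: -64960 + 55380 = -9580 cm⁻¹.

-9580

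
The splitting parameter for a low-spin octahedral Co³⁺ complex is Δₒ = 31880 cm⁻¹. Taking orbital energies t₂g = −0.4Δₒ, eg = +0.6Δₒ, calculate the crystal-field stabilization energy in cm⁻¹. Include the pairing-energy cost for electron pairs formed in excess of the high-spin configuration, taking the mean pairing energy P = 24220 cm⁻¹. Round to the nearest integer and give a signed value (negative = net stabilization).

Co is in group 9, so Co³⁺ is d⁶ (9 − 3 = 6).
Configuration: t₂g⁶ eg⁰.
The orbital stabilization is -2.4Δₒ = -2.4 × 31880 = -76512 cm⁻¹.
High-spin d⁶ would be t₂g⁴ eg² with 1 pair; low-spin has 3, so 2 excess pairs cost +2P = +48440 cm⁻¹.
Net CFSE = -76512 + 48440 = -28072 cm⁻¹.

-28072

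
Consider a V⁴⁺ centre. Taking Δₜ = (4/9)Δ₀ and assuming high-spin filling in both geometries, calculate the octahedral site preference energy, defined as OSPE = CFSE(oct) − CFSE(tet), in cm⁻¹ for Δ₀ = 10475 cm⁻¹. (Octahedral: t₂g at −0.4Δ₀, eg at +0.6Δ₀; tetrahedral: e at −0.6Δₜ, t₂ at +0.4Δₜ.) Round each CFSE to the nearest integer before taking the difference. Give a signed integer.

-1397

Group 5 minus oxidation state +4 gives a d¹ configuration for V⁴⁺.
Octahedral high-spin t₂g¹ eg⁰: CFSE = -0.4 × 10475 = -4190 cm⁻¹.
Tetrahedral: e¹ t₂⁰, CFSE = 1(−0.6) + 0(+0.4) = -0.6Δₜ = -0.6 × (4/9) × 10475 = -2793 cm⁻¹.
Subtracting, OSPE = -4190 − (-2793) = -1397 cm⁻¹.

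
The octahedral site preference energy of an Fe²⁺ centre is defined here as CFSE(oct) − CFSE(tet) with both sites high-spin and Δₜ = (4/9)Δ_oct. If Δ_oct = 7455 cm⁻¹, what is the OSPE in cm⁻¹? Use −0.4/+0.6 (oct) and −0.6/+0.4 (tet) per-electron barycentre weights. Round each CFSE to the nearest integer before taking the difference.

Group 8 minus oxidation state +2 gives a d⁶ configuration for Fe²⁺.
Octahedral (high-spin): t₂g⁴ eg², CFSE = 4(−0.4) + 2(+0.6) = -0.4Δ_oct = -0.4 × 7455 = -2982 cm⁻¹.
In a tetrahedral site the filling is e³ t₂³: CFSE(tet) = -0.6Δₜ = -0.6 × (4/9)(7455) = -1988 cm⁻¹.
OSPE = -2982 − (-1988) = -994 cm⁻¹.

-994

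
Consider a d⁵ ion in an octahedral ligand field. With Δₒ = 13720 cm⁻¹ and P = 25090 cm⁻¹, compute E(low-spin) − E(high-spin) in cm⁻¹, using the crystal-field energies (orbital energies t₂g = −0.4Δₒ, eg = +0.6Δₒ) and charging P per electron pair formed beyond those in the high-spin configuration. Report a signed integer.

High-spin: t₂g³ eg², CFSE = 0.0Δₒ = 0 cm⁻¹.
For low-spin the configuration is t₂g⁵ eg⁰: orbital energy -2.0 × 13720 = -27440 cm⁻¹, and 2 additional pairs relative to high-spin add 50180 cm⁻¹, giving 22740 cm⁻¹.
E(LS) − E(HS) = 22740 − (0) = 22740 cm⁻¹.

22740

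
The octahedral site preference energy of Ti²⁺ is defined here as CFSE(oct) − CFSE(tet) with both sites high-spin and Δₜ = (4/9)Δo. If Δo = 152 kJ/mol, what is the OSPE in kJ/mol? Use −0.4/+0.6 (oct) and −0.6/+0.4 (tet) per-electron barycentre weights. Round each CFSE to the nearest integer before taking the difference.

-41

Ti sits in group 4; removing 2 electrons leaves Ti²⁺ with 4 − 2 = 2 d electrons.
In an octahedral site d² (HS) is t₂g² eg⁰, giving CFSE(oct) = -0.8Δo = -122 kJ/mol.
Tetrahedral e² t₂⁰ gives -1.2Δₜ = -1.2 × (4/9) × 152 = -81 kJ/mol.
OSPE = -122 − (-81) = -41 kJ/mol.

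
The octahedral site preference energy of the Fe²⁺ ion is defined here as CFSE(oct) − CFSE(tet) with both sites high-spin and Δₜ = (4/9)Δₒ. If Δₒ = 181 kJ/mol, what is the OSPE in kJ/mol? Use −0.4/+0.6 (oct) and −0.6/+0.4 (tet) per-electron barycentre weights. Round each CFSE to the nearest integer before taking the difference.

Fe sits in group 8; removing 2 electrons leaves Fe²⁺ with 8 − 2 = 6 d electrons.
Octahedral (high-spin): t₂g⁴ eg², CFSE = 4(−0.4) + 2(+0.6) = -0.4Δₒ = -0.4 × 181 = -72 kJ/mol.
Tetrahedral e³ t₂³ gives -0.6Δₜ = -0.6 × (4/9) × 181 = -48 kJ/mol.
Subtracting, OSPE = -72 − (-48) = -24 kJ/mol.

-24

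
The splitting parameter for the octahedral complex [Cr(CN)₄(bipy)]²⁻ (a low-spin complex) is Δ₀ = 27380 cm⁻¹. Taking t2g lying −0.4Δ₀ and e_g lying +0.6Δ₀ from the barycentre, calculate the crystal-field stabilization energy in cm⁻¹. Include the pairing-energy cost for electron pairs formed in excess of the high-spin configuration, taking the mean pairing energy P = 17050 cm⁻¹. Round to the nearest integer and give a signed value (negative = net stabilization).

Ligand charges: 4×(-1) from CN⁻ and 1×(+0) from bipy sum to -4; with overall charge -2, Cr is +2.
Cr²⁺: group 6, so d-count = 6 − 2 = 4.
Electron filling gives t2g^4 e_g^0.
The orbital stabilization is -1.6Δ₀ = -1.6 × 27380 = -43808 cm⁻¹.
Relative to high-spin t2g^3 e_g^1 (0 paired), the low-spin configuration has 1 additional pair, contributing +1 × 17050 = +17050 cm⁻¹.
Net CFSE = -43808 + 17050 = -26758 cm⁻¹.

-26758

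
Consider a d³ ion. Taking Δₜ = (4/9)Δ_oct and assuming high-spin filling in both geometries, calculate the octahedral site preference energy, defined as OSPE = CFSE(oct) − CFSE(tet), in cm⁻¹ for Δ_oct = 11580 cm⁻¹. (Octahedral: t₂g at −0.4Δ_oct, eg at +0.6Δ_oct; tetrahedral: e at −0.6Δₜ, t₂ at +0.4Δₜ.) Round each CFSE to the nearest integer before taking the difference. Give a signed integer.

In an octahedral site d³ (HS) is t₂g³ eg⁰, giving CFSE(oct) = -1.2Δ_oct = -13896 cm⁻¹.
In a tetrahedral site the filling is e² t₂¹: CFSE(tet) = -0.8Δₜ = -0.8 × (4/9)(11580) = -4117 cm⁻¹.
OSPE = CFSE(oct) − CFSE(tet) = -13896 − (-4117) = -9779 cm⁻¹.

-9779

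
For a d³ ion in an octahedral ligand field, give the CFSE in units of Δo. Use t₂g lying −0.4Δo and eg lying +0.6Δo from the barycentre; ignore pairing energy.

-1.2 Δo

For octahedral d³ the high- and low-spin configurations coincide.
Configuration: t₂g³ eg⁰.
CFSE = 3(-0.4Δo) + 0(0.6Δo) = -1.2Δo + 0.0Δo = -1.2Δo.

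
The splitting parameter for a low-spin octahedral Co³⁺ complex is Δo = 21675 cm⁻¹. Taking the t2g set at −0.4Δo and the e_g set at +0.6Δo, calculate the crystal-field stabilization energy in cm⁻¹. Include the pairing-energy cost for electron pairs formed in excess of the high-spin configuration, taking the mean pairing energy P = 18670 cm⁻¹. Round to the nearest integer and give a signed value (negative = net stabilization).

Co sits in group 9; removing 3 electrons leaves Co³⁺ with 9 − 3 = 6 d electrons.
Electron filling gives t2g^6 e_g^0.
The orbital stabilization is -2.4Δo = -2.4 × 21675 = -52020 cm⁻¹.
Pairing penalty: 3 pairs vs 1 in the high-spin reference → 2 extra × P = 37340 cm⁻¹.
Net CFSE = -52020 + 37340 = -14680 cm⁻¹.

-14680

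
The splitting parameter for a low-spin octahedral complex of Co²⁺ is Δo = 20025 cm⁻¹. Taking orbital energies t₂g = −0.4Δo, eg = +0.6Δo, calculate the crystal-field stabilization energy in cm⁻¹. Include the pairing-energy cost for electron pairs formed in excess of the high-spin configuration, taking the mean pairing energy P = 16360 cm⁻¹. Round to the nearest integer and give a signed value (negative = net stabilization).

-19685

Co sits in group 9; removing 2 electrons leaves Co²⁺ with 9 − 2 = 7 d electrons.
Configuration: t₂g⁶ eg¹.
The orbital stabilization is -1.8Δo = -1.8 × 20025 = -36045 cm⁻¹.
Relative to high-spin t₂g⁵ eg² (2 paired), the low-spin configuration has 1 additional pair, contributing +1 × 16360 = +16360 cm⁻¹.
Overall CFSE = -36045 + 16360 = -19685 cm⁻¹.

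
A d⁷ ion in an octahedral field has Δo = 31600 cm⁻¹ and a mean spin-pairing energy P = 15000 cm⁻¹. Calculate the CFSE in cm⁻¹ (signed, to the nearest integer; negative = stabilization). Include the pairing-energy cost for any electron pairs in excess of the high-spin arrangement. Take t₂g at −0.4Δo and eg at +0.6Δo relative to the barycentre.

-41880

Δo > P, so pairing is preferred: the ground state is low-spin.
Filling d⁷ accordingly: t₂g⁶ eg¹.
Orbital CFSE = -1.8Δo = -1.8 × 31600 = -56880 cm⁻¹.
Excess pairs vs high-spin: 3 − 2 = 1; pairing cost = +15000 cm⁻¹.
Net CFSE = -56880 + 15000 = -41880 cm⁻¹.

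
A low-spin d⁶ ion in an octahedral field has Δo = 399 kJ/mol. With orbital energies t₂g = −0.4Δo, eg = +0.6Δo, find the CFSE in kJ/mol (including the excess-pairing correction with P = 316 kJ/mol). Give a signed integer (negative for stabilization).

Configuration: t₂g⁶ eg⁰.
The orbital stabilization is -2.4Δo = -2.4 × 399 = -958 kJ/mol.
Pairing penalty: 3 pairs vs 1 in the high-spin reference → 2 extra × P = 632 kJ/mol.
Combining: -958 + 632 = -326 kJ/mol.

-326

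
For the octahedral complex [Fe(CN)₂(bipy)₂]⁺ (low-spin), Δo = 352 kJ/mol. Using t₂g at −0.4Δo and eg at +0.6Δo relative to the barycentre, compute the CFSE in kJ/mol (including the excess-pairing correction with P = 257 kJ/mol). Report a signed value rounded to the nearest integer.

Ligand charges: 2×(-1) from CN⁻ and 2×(+0) from bipy sum to -2; with overall charge +1, Fe is +3.
Fe sits in group 8; removing 3 electrons leaves Fe³⁺ with 8 − 3 = 5 d electrons.
Configuration: t₂g⁵ eg⁰.
The orbital stabilization is -2.0Δo = -2.0 × 352 = -704 kJ/mol.
High-spin d⁵ would be t₂g³ eg² with 0 pairs; low-spin has 2, so 2 excess pairs cost +2P = +514 kJ/mol.
Net CFSE = -704 + 514 = -190 kJ/mol.

-190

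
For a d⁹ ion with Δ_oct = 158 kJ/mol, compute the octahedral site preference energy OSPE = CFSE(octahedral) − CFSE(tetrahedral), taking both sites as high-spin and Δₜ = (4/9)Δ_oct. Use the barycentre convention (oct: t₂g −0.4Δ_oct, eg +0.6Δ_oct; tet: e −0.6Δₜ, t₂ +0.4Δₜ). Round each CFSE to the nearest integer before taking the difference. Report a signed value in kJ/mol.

Octahedral high-spin t2g^6 e_g^3: CFSE = -0.6 × 158 = -95 kJ/mol.
Tetrahedral e^4 t2^5 gives -0.4Δₜ = -0.4 × (4/9) × 158 = -28 kJ/mol.
Subtracting, OSPE = -95 − (-28) = -67 kJ/mol.

-67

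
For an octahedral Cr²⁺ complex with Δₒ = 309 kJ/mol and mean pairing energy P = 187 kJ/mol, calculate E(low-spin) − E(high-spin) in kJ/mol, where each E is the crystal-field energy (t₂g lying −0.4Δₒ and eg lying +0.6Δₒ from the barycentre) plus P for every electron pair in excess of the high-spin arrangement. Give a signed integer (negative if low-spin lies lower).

-122

Cr sits in group 6; removing 2 electrons leaves Cr²⁺ with 6 − 2 = 4 d electrons.
High-spin: t₂g³ eg¹, CFSE = -0.6Δₒ = -185 kJ/mol.
Low-spin: t₂g⁴ eg⁰, orbital CFSE = -1.6Δₒ = -494 kJ/mol; plus 1 excess pair × P = +187 kJ/mol; total -307 kJ/mol.
Thus E(LS) − E(HS) = -122 kJ/mol.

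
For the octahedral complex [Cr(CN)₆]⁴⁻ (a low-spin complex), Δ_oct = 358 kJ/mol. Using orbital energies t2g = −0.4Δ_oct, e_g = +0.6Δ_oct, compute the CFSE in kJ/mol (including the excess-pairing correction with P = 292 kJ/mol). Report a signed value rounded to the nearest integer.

Each CN⁻ contributes -1; 6 × (-1) = -6. With overall charge -4, Cr is in the +2 oxidation state.
Cr is in group 6, so Cr²⁺ is d⁴ (6 − 2 = 4).
Electron filling gives t2g^4 e_g^0.
Orbital CFSE = 4(-0.4) + 0(0.6) = -1.6Δ_oct = -1.6 × 358 = -573 kJ/mol.
High-spin d⁴ would be t2g^3 e_g^1 with 0 pairs; low-spin has 1, so 1 excess pair costs +1P = +292 kJ/mol.
Net CFSE = -573 + 292 = -281 kJ/mol.

-281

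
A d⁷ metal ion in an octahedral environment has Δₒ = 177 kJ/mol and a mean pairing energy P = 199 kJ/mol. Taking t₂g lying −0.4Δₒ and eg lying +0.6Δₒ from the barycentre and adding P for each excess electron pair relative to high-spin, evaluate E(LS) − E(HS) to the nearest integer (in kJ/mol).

High-spin: t₂g⁵ eg², CFSE = -0.8Δₒ = -142 kJ/mol.
Low-spin: t₂g⁶ eg¹, orbital CFSE = -1.8Δₒ = -319 kJ/mol; plus 1 excess pair × P = +199 kJ/mol; total -120 kJ/mol.
The difference is -120 − (-142) = 22 kJ/mol, so high-spin lies lower.

22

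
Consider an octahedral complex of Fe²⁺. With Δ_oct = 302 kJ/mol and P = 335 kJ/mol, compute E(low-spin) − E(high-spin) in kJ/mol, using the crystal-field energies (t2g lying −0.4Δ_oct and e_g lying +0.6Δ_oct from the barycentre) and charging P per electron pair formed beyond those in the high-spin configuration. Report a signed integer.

66

Fe²⁺: group 8, so d-count = 8 − 2 = 6.
High-spin: t2g^4 e_g^2, CFSE = -0.4Δ_oct = -121 kJ/mol.
Low-spin t2g^6 e_g^0 gives -2.4Δ_oct = -725 kJ/mol, but forming 2 extra pairs costs 2P = 670 kJ/mol, so E(LS) = -725 + 670 = -55 kJ/mol.
Thus E(LS) − E(HS) = 66 kJ/mol.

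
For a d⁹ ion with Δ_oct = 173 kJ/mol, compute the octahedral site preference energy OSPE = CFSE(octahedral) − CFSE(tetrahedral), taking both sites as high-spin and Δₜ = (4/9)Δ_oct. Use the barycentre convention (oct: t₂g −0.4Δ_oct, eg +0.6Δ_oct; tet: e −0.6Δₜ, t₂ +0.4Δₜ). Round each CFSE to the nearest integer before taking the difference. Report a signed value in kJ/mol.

-73

In an octahedral site d⁹ (HS) is t₂g⁶ eg³, giving CFSE(oct) = -0.6Δ_oct = -104 kJ/mol.
In a tetrahedral site the filling is e⁴ t₂⁵: CFSE(tet) = -0.4Δₜ = -0.4 × (4/9)(173) = -31 kJ/mol.
OSPE = -104 − (-31) = -73 kJ/mol.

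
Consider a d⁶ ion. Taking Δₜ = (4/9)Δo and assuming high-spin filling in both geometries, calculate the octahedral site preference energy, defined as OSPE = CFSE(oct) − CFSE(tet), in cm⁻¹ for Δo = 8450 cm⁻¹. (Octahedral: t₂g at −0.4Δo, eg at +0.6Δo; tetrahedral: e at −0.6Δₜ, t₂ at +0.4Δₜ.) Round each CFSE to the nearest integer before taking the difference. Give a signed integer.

-1127

Octahedral (high-spin): t2g^4 e_g^2, CFSE = 4(−0.4) + 2(+0.6) = -0.4Δo = -0.4 × 8450 = -3380 cm⁻¹.
In a tetrahedral site the filling is e^3 t2^3: CFSE(tet) = -0.6Δₜ = -0.6 × (4/9)(8450) = -2253 cm⁻¹.
Subtracting, OSPE = -3380 − (-2253) = -1127 cm⁻¹.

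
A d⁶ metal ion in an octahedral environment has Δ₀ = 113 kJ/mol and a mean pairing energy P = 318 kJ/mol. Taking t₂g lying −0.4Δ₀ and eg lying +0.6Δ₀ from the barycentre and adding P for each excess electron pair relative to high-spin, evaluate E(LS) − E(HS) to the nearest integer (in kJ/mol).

High-spin: t₂g⁴ eg², CFSE = -0.4Δ₀ = -45 kJ/mol.
Low-spin: t₂g⁶ eg⁰, orbital CFSE = -2.4Δ₀ = -271 kJ/mol; plus 2 excess pairs × P = +636 kJ/mol; total 365 kJ/mol.
Thus E(LS) − E(HS) = 410 kJ/mol.

410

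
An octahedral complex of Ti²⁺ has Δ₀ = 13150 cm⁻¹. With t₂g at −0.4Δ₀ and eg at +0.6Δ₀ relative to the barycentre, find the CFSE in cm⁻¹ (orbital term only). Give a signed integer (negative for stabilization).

Group 4 minus oxidation state +2 gives a d² configuration for Ti²⁺.
Configuration: t₂g² eg⁰.
Orbital CFSE = 2(-0.4) + 0(0.6) = -0.8Δ₀ = -0.8 × 13150 = -10520 cm⁻¹.

-10520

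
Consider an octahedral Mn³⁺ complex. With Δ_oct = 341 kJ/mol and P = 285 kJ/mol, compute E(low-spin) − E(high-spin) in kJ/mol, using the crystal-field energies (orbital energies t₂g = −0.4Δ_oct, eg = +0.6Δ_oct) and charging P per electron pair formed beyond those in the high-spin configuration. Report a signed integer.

-56

Mn sits in group 7; removing 3 electrons leaves Mn³⁺ with 7 − 3 = 4 d electrons.
High-spin d⁴ fills as t₂g³ eg¹ with CFSE 3(−0.4) + 1(+0.6) = -0.6Δ_oct = -205 kJ/mol.
Low-spin: t₂g⁴ eg⁰, orbital CFSE = -1.6Δ_oct = -546 kJ/mol; plus 1 excess pair × P = +285 kJ/mol; total -261 kJ/mol.
E(LS) − E(HS) = -261 − (-205) = -56 kJ/mol.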